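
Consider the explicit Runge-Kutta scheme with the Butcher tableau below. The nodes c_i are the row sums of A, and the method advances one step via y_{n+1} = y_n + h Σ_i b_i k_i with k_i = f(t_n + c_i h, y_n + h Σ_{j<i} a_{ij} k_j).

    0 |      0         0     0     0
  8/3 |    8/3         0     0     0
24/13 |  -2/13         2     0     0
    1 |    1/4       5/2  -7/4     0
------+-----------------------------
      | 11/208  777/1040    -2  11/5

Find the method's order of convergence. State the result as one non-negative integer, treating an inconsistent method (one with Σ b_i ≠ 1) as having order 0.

b = (11/208, 777/1040, -2, 11/5)
c = (0, 8/3, 24/13, 1)
Ac = (0, 0, 16/3, 134/39)
Σ b_i: 11/208·1 + 777/1040·1 + (-2)·1 + 11/5·1 = 1 ✓
b·c: 777/1040·8/3 + (-2)·24/13 + 11/5·1 = 1/2 ✓
b·c²: 777/1040·64/9 + (-2)·576/169 + 11/5·1 = 353/507 ≠ 1/3 ⇒ order 2.
b·Ac: (-2)·16/3 + 11/5·134/39 = -202/65 ≠ 1/6

2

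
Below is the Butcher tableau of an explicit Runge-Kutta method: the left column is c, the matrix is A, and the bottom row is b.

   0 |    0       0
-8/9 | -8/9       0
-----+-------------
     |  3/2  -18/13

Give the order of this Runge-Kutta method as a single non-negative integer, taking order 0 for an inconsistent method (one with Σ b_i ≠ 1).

0

b = (3/2, -18/13)
c = (0, -8/9)
Σ b_i: 3/2·1 + (-18/13)·1 = 3/26 ≠ 1 ⇒ order 0.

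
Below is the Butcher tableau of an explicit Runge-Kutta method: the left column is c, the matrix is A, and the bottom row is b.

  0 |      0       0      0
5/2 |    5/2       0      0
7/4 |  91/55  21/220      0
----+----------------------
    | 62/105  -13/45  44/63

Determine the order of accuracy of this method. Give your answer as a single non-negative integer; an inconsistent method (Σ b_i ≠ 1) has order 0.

3

b = (62/105, -13/45, 44/63)
c = (0, 5/2, 7/4)
Ac = (0, 0, 21/88)
Σ b_i: 62/105·1 + (-13/45)·1 + 44/63·1 = 1 ✓
b·c: (-13/45)·5/2 + 44/63·7/4 = 1/2 ✓
b·c²: (-13/45)·25/4 + 44/63·49/16 = 1/3 ✓
b·Ac: 44/63·21/88 = 1/6 ✓; 3 stages ⇒ order 3.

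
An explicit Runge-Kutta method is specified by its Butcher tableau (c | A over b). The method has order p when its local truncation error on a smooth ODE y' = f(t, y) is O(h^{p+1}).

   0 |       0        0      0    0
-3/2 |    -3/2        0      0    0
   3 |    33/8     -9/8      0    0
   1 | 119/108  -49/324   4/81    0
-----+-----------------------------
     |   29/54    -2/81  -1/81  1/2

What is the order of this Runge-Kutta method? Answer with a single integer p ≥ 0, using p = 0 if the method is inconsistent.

b = (29/54, -2/81, -1/81, 1/2)
c = (0, -3/2, 3, 1)
Ac = (0, 0, 27/16, 3/8)
Σ b_i: 29/54·1 + (-2/81)·1 + (-1/81)·1 + 1/2·1 = 1 ✓
b·c: (-2/81)·(-3/2) + (-1/81)·3 + 1/2·1 = 1/2 ✓
b·c²: (-2/81)·9/4 + (-1/81)·9 + 1/2·1 = 1/3 ✓
b·Ac: (-1/81)·27/16 + 1/2·3/8 = 1/6 ✓
b·c³: (-2/81)·(-27/8) + (-1/81)·27 + 1/2·1 = 1/4 ✓
b·(c∘Ac): (-1/81)·81/16 + 1/2·3/8 = 1/8 ✓
b·Ac²: (-1/81)·(-81/32) + 1/2·5/48 = 1/12 ✓
b·A²c: 1/2·1/12 = 1/24 ✓; 4 stages ⇒ order 4.

4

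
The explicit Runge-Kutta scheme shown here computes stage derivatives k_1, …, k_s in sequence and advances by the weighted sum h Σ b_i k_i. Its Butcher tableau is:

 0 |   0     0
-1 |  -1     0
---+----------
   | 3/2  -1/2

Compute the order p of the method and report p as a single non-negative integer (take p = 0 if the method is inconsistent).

b = (3/2, -1/2)
c = (0, -1)
Σ b_i: 3/2·1 + (-1/2)·1 = 1 ✓
b·c: (-1/2)·(-1) = 1/2 ✓; 2 stages ⇒ order 2.

2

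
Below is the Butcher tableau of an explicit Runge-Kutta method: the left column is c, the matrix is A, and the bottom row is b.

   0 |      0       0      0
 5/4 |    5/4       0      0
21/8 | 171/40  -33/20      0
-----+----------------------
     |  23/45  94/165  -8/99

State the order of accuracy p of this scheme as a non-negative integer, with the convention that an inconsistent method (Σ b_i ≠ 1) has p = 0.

3

b = (23/45, 94/165, -8/99)
c = (0, 5/4, 21/8)
Ac = (0, 0, -33/16)
Σ b_i: 23/45·1 + 94/165·1 + (-8/99)·1 = 1 ✓
b·c: 94/165·5/4 + (-8/99)·21/8 = 1/2 ✓
b·c²: 94/165·25/16 + (-8/99)·441/64 = 1/3 ✓
b·Ac: (-8/99)·(-33/16) = 1/6 ✓; 3 stages ⇒ order 3.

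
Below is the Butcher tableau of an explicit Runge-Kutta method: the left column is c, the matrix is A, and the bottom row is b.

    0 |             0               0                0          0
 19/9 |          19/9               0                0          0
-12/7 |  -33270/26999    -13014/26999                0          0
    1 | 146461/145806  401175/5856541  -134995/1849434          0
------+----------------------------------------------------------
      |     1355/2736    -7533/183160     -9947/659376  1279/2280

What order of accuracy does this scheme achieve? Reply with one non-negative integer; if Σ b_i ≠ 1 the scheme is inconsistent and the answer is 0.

4

b = (1355/2736, -7533/183160, -9947/659376, 1279/2280)
c = (0, 19/9, -12/7, 1)
Ac = (0, 0, -1446/1421, 345/1279)
Σ b_i: 1355/2736·1 + (-7533/183160)·1 + (-9947/659376)·1 + 1279/2280·1 = 1 ✓
b·c: (-7533/183160)·19/9 + (-9947/659376)·(-12/7) + 1279/2280·1 = 1/2 ✓
b·c²: (-7533/183160)·361/81 + (-9947/659376)·144/49 + 1279/2280·1 = 1/3 ✓
b·Ac: (-9947/659376)·(-1446/1421) + 1279/2280·345/1279 = 1/6 ✓
b·c³: (-7533/183160)·6859/729 + (-9947/659376)·(-1728/343) + 1279/2280·1 = 1/4 ✓
b·(c∘Ac): (-9947/659376)·17352/9947 + 1279/2280·345/1279 = 1/8 ✓
b·Ac²: (-9947/659376)·(-9158/4263) + 1279/2280·1045/11511 = 1/12 ✓
b·A²c: 1279/2280·95/1279 = 1/24 ✓; 4 stages ⇒ order 4.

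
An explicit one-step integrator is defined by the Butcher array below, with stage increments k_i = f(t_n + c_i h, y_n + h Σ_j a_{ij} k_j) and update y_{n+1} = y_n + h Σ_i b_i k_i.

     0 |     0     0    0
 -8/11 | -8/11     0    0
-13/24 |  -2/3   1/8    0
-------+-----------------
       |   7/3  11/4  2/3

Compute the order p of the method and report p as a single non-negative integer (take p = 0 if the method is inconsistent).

0

b = (7/3, 11/4, 2/3)
c = (0, -8/11, -13/24)
Ac = (0, 0, -1/11)
Σ b_i: 7/3·1 + 11/4·1 + 2/3·1 = 23/4 ≠ 1 ⇒ order 0.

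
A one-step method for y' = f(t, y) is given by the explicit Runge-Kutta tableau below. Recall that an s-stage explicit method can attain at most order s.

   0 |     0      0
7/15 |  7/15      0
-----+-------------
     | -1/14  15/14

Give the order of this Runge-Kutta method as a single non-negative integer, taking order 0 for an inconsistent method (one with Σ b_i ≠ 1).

2

b = (-1/14, 15/14)
c = (0, 7/15)
Σ b_i: (-1/14)·1 + 15/14·1 = 1 ✓
b·c: 15/14·7/15 = 1/2 ✓; 2 stages ⇒ order 2.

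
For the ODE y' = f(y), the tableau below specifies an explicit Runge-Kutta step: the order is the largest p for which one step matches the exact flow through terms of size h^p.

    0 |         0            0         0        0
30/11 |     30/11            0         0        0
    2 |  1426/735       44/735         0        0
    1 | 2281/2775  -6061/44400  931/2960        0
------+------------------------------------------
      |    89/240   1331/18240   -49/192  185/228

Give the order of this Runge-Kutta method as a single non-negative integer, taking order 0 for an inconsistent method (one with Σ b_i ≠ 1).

b = (89/240, 1331/18240, -49/192, 185/228)
c = (0, 30/11, 2, 1)
Ac = (0, 0, 8/49, 19/74)
Σ b_i: 89/240·1 + 1331/18240·1 + (-49/192)·1 + 185/228·1 = 1 ✓
b·c: 1331/18240·30/11 + (-49/192)·2 + 185/228·1 = 1/2 ✓
b·c²: 1331/18240·900/121 + (-49/192)·4 + 185/228·1 = 1/3 ✓
b·Ac: (-49/192)·8/49 + 185/228·19/74 = 1/6 ✓
b·c³: 1331/18240·27000/1331 + (-49/192)·8 + 185/228·1 = 1/4 ✓
b·(c∘Ac): (-49/192)·16/49 + 185/228·19/74 = 1/8 ✓
b·Ac²: (-49/192)·240/539 + 185/228·494/2035 = 1/12 ✓
b·A²c: 185/228·19/370 = 1/24 ✓; 4 stages ⇒ order 4.

4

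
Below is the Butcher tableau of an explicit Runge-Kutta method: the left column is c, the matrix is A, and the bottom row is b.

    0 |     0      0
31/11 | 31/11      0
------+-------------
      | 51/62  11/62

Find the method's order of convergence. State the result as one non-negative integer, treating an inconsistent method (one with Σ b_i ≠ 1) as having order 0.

b = (51/62, 11/62)
c = (0, 31/11)
Σ b_i: 51/62·1 + 11/62·1 = 1 ✓
b·c: 11/62·31/11 = 1/2 ✓; 2 stages ⇒ order 2.

2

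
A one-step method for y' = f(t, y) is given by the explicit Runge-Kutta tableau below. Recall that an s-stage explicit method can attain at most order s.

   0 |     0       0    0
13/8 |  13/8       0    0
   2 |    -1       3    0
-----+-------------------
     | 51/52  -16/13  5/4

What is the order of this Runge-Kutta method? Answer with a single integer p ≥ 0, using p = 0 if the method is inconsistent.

b = (51/52, -16/13, 5/4)
c = (0, 13/8, 2)
Ac = (0, 0, 39/8)
Σ b_i: 51/52·1 + (-16/13)·1 + 5/4·1 = 1 ✓
b·c: (-16/13)·13/8 + 5/4·2 = 1/2 ✓
b·c²: (-16/13)·169/64 + 5/4·4 = 7/4 ≠ 1/3 ⇒ order 2.
b·Ac: 5/4·39/8 = 195/32 ≠ 1/6

2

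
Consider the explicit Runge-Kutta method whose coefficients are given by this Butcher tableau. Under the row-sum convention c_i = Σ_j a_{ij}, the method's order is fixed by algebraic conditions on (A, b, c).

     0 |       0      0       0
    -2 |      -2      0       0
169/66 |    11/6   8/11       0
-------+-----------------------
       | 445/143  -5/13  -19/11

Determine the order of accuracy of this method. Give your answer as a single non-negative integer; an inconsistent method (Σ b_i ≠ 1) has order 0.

b = (445/143, -5/13, -19/11)
c = (0, -2, 169/66)
Ac = (0, 0, -16/11)
Σ b_i: 445/143·1 + (-5/13)·1 + (-19/11)·1 = 1 ✓
b·c: (-5/13)·(-2) + (-19/11)·169/66 = -34483/9438 ≠ 1/2 ⇒ order 1.

1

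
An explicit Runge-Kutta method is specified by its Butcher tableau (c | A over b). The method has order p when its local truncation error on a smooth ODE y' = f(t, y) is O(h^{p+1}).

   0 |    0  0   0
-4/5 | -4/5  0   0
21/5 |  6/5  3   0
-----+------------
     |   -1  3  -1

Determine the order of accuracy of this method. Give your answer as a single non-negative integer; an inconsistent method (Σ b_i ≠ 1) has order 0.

b = (-1, 3, -1)
c = (0, -4/5, 21/5)
Ac = (0, 0, -12/5)
Σ b_i: (-1)·1 + 3·1 + (-1)·1 = 1 ✓
b·c: 3·(-4/5) + (-1)·21/5 = -33/5 ≠ 1/2 ⇒ order 1.

1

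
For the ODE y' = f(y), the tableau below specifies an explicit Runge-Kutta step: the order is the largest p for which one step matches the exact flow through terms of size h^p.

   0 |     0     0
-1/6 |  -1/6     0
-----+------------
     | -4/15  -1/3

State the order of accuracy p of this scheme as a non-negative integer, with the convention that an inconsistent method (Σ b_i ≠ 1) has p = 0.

b = (-4/15, -1/3)
c = (0, -1/6)
Σ b_i: (-4/15)·1 + (-1/3)·1 = -3/5 ≠ 1 ⇒ order 0.

0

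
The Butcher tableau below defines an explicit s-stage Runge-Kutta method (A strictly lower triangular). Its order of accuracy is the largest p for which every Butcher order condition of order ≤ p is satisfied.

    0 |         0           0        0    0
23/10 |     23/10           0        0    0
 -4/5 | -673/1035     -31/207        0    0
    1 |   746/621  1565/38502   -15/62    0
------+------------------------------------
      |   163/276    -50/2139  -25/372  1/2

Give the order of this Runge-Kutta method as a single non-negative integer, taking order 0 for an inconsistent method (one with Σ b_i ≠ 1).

4

b = (163/276, -50/2139, -25/372, 1/2)
c = (0, 23/10, -4/5, 1)
Ac = (0, 0, -31/90, 31/108)
Σ b_i: 163/276·1 + (-50/2139)·1 + (-25/372)·1 + 1/2·1 = 1 ✓
b·c: (-50/2139)·23/10 + (-25/372)·(-4/5) + 1/2·1 = 1/2 ✓
b·c²: (-50/2139)·529/100 + (-25/372)·16/25 + 1/2·1 = 1/3 ✓
b·Ac: (-25/372)·(-31/90) + 1/2·31/108 = 1/6 ✓
b·c³: (-50/2139)·12167/1000 + (-25/372)·(-64/125) + 1/2·1 = 1/4 ✓
b·(c∘Ac): (-25/372)·62/225 + 1/2·31/108 = 1/8 ✓
b·Ac²: (-25/372)·(-713/900) + 1/2·13/216 = 1/12 ✓
b·A²c: 1/2·1/12 = 1/24 ✓; 4 stages ⇒ order 4.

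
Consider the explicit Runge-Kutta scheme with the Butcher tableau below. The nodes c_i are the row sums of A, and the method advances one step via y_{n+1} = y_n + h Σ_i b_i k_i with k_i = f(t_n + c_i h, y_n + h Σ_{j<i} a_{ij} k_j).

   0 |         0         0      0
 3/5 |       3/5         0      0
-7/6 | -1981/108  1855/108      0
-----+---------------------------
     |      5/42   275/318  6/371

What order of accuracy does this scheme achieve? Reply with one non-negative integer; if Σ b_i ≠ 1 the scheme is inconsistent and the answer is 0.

3

b = (5/42, 275/318, 6/371)
c = (0, 3/5, -7/6)
Ac = (0, 0, 371/36)
Σ b_i: 5/42·1 + 275/318·1 + 6/371·1 = 1 ✓
b·c: 275/318·3/5 + 6/371·(-7/6) = 1/2 ✓
b·c²: 275/318·9/25 + 6/371·49/36 = 1/3 ✓
b·Ac: 6/371·371/36 = 1/6 ✓; 3 stages ⇒ order 3.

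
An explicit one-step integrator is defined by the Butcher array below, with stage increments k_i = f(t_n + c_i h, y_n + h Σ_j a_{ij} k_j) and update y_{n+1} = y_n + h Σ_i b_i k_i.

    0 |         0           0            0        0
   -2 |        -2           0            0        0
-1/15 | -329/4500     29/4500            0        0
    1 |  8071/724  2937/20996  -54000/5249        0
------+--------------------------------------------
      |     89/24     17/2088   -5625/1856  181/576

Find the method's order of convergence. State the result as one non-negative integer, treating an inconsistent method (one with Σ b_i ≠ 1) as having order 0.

b = (89/24, 17/2088, -5625/1856, 181/576)
c = (0, -2, -1/15, 1)
Ac = (0, 0, -29/2250, 147/362)
Σ b_i: 89/24·1 + 17/2088·1 + (-5625/1856)·1 + 181/576·1 = 1 ✓
b·c: 17/2088·(-2) + (-5625/1856)·(-1/15) + 181/576·1 = 1/2 ✓
b·c²: 17/2088·4 + (-5625/1856)·1/225 + 181/576·1 = 1/3 ✓
b·Ac: (-5625/1856)·(-29/2250) + 181/576·147/362 = 1/6 ✓
b·c³: 17/2088·(-8) + (-5625/1856)·(-1/3375) + 181/576·1 = 1/4 ✓
b·(c∘Ac): (-5625/1856)·29/33750 + 181/576·147/362 = 1/8 ✓
b·Ac²: (-5625/1856)·29/1125 + 181/576·93/181 = 1/12 ✓
b·A²c: 181/576·24/181 = 1/24 ✓; 4 stages ⇒ order 4.

4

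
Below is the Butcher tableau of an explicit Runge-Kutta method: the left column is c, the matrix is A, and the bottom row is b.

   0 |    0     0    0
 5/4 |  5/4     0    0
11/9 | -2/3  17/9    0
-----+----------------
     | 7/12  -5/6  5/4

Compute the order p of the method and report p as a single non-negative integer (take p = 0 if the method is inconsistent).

b = (7/12, -5/6, 5/4)
c = (0, 5/4, 11/9)
Ac = (0, 0, 85/36)
Σ b_i: 7/12·1 + (-5/6)·1 + 5/4·1 = 1 ✓
b·c: (-5/6)·5/4 + 5/4·11/9 = 35/72 ≠ 1/2 ⇒ order 1.

1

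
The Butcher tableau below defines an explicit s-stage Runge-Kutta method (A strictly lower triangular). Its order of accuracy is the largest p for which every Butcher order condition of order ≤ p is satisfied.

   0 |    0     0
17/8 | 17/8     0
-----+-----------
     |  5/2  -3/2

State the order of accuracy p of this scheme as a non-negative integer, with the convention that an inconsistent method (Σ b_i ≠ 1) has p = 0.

1

b = (5/2, -3/2)
c = (0, 17/8)
Σ b_i: 5/2·1 + (-3/2)·1 = 1 ✓
b·c: (-3/2)·17/8 = -51/16 ≠ 1/2 ⇒ order 1.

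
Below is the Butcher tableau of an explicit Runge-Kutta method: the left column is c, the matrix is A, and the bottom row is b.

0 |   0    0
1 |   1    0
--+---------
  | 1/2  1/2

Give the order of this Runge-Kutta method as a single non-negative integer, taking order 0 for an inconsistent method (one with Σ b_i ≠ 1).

b = (1/2, 1/2)
c = (0, 1)
Σ b_i: 1/2·1 + 1/2·1 = 1 ✓
b·c: 1/2·1 = 1/2 ✓; 2 stages ⇒ order 2.

2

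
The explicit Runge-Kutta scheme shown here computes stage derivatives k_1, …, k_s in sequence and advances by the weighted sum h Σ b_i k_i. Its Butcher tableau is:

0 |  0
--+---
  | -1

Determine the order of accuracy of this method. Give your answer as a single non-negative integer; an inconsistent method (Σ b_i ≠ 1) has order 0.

b = (-1)
c = (0)
Σ b_i: (-1)·1 = -1 ≠ 1 ⇒ order 0.

0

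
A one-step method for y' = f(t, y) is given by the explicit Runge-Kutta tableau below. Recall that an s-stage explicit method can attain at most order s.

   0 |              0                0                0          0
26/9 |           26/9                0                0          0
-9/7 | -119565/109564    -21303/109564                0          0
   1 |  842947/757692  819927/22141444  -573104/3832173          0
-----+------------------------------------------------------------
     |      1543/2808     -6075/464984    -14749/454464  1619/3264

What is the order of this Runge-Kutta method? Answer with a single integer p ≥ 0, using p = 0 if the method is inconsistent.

b = (1543/2808, -6075/464984, -14749/454464, 1619/3264)
c = (0, 26/9, -9/7, 1)
Ac = (0, 0, -2367/4214, 969/3238)
Σ b_i: 1543/2808·1 + (-6075/464984)·1 + (-14749/454464)·1 + 1619/3264·1 = 1 ✓
b·c: (-6075/464984)·26/9 + (-14749/454464)·(-9/7) + 1619/3264·1 = 1/2 ✓
b·c²: (-6075/464984)·676/81 + (-14749/454464)·81/49 + 1619/3264·1 = 1/3 ✓
b·Ac: (-14749/454464)·(-2367/4214) + 1619/3264·969/3238 = 1/6 ✓
b·c³: (-6075/464984)·17576/729 + (-14749/454464)·(-729/343) + 1619/3264·1 = 1/4 ✓
b·(c∘Ac): (-14749/454464)·21303/29498 + 1619/3264·969/3238 = 1/8 ✓
b·Ac²: (-14749/454464)·(-3419/2107) + 1619/3264·901/14571 = 1/12 ✓
b·A²c: 1619/3264·136/1619 = 1/24 ✓; 4 stages ⇒ order 4.

4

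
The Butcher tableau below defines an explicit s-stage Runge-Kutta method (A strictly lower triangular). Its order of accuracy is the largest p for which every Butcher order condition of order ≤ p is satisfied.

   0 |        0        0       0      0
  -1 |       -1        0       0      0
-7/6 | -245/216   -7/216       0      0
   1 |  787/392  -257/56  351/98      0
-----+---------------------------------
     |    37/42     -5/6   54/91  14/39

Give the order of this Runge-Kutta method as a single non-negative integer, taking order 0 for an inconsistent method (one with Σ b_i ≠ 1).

b = (37/42, -5/6, 54/91, 14/39)
c = (0, -1, -7/6, 1)
Ac = (0, 0, 7/216, 23/56)
Σ b_i: 37/42·1 + (-5/6)·1 + 54/91·1 + 14/39·1 = 1 ✓
b·c: (-5/6)·(-1) + 54/91·(-7/6) + 14/39·1 = 1/2 ✓
b·c²: (-5/6)·1 + 54/91·49/36 + 14/39·1 = 1/3 ✓
b·Ac: 54/91·7/216 + 14/39·23/56 = 1/6 ✓
b·c³: (-5/6)·(-1) + 54/91·(-343/216) + 14/39·1 = 1/4 ✓
b·(c∘Ac): 54/91·(-49/1296) + 14/39·23/56 = 1/8 ✓
b·Ac²: 54/91·(-7/216) + 14/39·2/7 = 1/12 ✓
b·A²c: 14/39·13/112 = 1/24 ✓; 4 stages ⇒ order 4.

4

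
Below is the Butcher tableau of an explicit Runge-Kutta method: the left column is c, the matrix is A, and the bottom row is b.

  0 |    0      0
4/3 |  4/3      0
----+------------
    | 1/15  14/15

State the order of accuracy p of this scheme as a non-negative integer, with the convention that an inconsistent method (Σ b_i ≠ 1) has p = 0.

1

b = (1/15, 14/15)
c = (0, 4/3)
Σ b_i: 1/15·1 + 14/15·1 = 1 ✓
b·c: 14/15·4/3 = 56/45 ≠ 1/2 ⇒ order 1.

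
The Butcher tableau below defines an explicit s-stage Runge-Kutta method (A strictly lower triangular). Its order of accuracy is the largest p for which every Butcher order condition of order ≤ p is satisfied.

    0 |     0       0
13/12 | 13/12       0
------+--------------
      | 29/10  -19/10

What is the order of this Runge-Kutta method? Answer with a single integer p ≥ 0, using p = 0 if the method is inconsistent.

1

b = (29/10, -19/10)
c = (0, 13/12)
Σ b_i: 29/10·1 + (-19/10)·1 = 1 ✓
b·c: (-19/10)·13/12 = -247/120 ≠ 1/2 ⇒ order 1.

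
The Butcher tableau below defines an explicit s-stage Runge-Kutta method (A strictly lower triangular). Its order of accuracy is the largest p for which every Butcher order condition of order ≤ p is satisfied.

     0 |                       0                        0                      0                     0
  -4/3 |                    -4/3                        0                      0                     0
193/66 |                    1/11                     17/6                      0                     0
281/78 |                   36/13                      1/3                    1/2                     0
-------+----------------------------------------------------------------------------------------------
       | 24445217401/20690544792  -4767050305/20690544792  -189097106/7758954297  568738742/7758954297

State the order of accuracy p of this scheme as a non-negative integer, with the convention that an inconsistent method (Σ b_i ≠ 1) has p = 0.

b = (24445217401/20690544792, -4767050305/20690544792, -189097106/7758954297, 568738742/7758954297)
c = (0, -4/3, 193/66, 281/78)
Ac = (0, 0, -34/9, 403/396)
Σ b_i: 24445217401/20690544792·1 + (-4767050305/20690544792)·1 + (-189097106/7758954297)·1 + 568738742/7758954297·1 = 1 ✓
b·c: (-4767050305/20690544792)·(-4/3) + (-189097106/7758954297)·193/66 + 568738742/7758954297·281/78 = 1/2 ✓
b·c²: (-4767050305/20690544792)·16/9 + (-189097106/7758954297)·37249/4356 + 568738742/7758954297·78961/6084 = 1/3 ✓
b·Ac: (-189097106/7758954297)·(-34/9) + 568738742/7758954297·403/396 = 1/6 ✓
b·c³: (-4767050305/20690544792)·(-64/27) + (-189097106/7758954297)·7189057/287496 + 568738742/7758954297·22188041/474552 = 119542947113/35536562919 ≠ 1/4 ⇒ order 3.
b·(c∘Ac): (-189097106/7758954297)·(-3281/297) + 568738742/7758954297·8711/2376 = 150268242725/279322354692 ≠ 1/8
b·Ac²: (-189097106/7758954297)·136/27 + 568738742/7758954297·127235/26136 = 2559539417/10934327052 ≠ 1/12
b·A²c: 568738742/7758954297·(-17/9) = -9668558614/69830588673 ≠ 1/24

3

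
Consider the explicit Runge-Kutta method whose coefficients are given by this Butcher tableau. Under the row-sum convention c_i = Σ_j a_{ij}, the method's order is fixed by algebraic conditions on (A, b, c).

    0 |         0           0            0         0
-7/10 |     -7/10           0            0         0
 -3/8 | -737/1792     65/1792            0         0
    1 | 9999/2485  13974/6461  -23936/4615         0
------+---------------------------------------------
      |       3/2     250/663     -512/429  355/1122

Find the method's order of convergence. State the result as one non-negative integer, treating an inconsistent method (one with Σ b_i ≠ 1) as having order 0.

b = (3/2, 250/663, -512/429, 355/1122)
c = (0, -7/10, -3/8, 1)
Ac = (0, 0, -13/512, 153/355)
Σ b_i: 3/2·1 + 250/663·1 + (-512/429)·1 + 355/1122·1 = 1 ✓
b·c: 250/663·(-7/10) + (-512/429)·(-3/8) + 355/1122·1 = 1/2 ✓
b·c²: 250/663·49/100 + (-512/429)·9/64 + 355/1122·1 = 1/3 ✓
b·Ac: (-512/429)·(-13/512) + 355/1122·153/355 = 1/6 ✓
b·c³: 250/663·(-343/1000) + (-512/429)·(-27/512) + 355/1122·1 = 1/4 ✓
b·(c∘Ac): (-512/429)·39/4096 + 355/1122·153/355 = 1/8 ✓
b·Ac²: (-512/429)·91/5120 + 355/1122·1173/3550 = 1/12 ✓
b·A²c: 355/1122·187/1420 = 1/24 ✓; 4 stages ⇒ order 4.

4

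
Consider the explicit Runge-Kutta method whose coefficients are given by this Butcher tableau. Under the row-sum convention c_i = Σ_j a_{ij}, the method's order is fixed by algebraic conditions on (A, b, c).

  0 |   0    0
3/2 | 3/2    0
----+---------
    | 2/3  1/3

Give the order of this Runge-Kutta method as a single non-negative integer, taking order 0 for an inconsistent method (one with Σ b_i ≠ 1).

2

b = (2/3, 1/3)
c = (0, 3/2)
Σ b_i: 2/3·1 + 1/3·1 = 1 ✓
b·c: 1/3·3/2 = 1/2 ✓; 2 stages ⇒ order 2.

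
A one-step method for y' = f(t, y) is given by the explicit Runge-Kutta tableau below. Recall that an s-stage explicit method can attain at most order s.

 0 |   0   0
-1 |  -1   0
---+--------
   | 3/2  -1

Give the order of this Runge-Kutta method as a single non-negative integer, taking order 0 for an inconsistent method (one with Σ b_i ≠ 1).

0

b = (3/2, -1)
c = (0, -1)
Σ b_i: 3/2·1 + (-1)·1 = 1/2 ≠ 1 ⇒ order 0.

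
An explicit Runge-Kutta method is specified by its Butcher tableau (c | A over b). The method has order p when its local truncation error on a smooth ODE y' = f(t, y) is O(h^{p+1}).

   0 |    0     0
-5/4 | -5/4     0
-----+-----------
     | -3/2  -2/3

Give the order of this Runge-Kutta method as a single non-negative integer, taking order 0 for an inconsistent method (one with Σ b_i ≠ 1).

b = (-3/2, -2/3)
c = (0, -5/4)
Σ b_i: (-3/2)·1 + (-2/3)·1 = -13/6 ≠ 1 ⇒ order 0.

0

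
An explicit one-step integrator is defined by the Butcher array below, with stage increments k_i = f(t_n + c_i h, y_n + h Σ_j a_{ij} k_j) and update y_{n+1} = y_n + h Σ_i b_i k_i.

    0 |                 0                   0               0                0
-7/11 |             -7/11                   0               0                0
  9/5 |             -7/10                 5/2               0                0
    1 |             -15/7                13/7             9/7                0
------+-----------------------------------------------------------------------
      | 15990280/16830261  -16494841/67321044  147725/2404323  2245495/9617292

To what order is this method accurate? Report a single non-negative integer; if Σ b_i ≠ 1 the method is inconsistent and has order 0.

3

b = (15990280/16830261, -16494841/67321044, 147725/2404323, 2245495/9617292)
c = (0, -7/11, 9/5, 1)
Ac = (0, 0, -35/22, 436/385)
Σ b_i: 15990280/16830261·1 + (-16494841/67321044)·1 + 147725/2404323·1 + 2245495/9617292·1 = 1 ✓
b·c: (-16494841/67321044)·(-7/11) + 147725/2404323·9/5 + 2245495/9617292·1 = 1/2 ✓
b·c²: (-16494841/67321044)·49/121 + 147725/2404323·81/25 + 2245495/9617292·1 = 1/3 ✓
b·Ac: 147725/2404323·(-35/22) + 2245495/9617292·436/385 = 1/6 ✓
b·c³: (-16494841/67321044)·(-343/1331) + 147725/2404323·729/125 + 2245495/9617292·1 = 19246553/29386170 ≠ 1/4 ⇒ order 3.
b·(c∘Ac): 147725/2404323·(-63/22) + 2245495/9617292·436/385 = 4679551/52895106 ≠ 1/8
b·Ac²: 147725/2404323·245/242 + 2245495/9617292·104134/21175 = 5928326/4897695 ≠ 1/12
b·A²c: 2245495/9617292·(-45/22) = -11227475/23508936 ≠ 1/24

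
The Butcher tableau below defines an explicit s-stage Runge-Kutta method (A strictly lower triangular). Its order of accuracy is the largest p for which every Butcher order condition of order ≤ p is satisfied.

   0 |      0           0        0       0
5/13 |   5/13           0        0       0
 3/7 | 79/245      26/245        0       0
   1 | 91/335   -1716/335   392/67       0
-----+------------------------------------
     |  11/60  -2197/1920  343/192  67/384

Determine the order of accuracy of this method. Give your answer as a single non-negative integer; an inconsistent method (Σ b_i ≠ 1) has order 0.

4

b = (11/60, -2197/1920, 343/192, 67/384)
c = (0, 5/13, 3/7, 1)
Ac = (0, 0, 2/49, 36/67)
Σ b_i: 11/60·1 + (-2197/1920)·1 + 343/192·1 + 67/384·1 = 1 ✓
b·c: (-2197/1920)·5/13 + 343/192·3/7 + 67/384·1 = 1/2 ✓
b·c²: (-2197/1920)·25/169 + 343/192·9/49 + 67/384·1 = 1/3 ✓
b·Ac: 343/192·2/49 + 67/384·36/67 = 1/6 ✓
b·c³: (-2197/1920)·125/2197 + 343/192·27/343 + 67/384·1 = 1/4 ✓
b·(c∘Ac): 343/192·6/343 + 67/384·36/67 = 1/8 ✓
b·Ac²: 343/192·10/637 + 67/384·276/871 = 1/12 ✓
b·A²c: 67/384·16/67 = 1/24 ✓; 4 stages ⇒ order 4.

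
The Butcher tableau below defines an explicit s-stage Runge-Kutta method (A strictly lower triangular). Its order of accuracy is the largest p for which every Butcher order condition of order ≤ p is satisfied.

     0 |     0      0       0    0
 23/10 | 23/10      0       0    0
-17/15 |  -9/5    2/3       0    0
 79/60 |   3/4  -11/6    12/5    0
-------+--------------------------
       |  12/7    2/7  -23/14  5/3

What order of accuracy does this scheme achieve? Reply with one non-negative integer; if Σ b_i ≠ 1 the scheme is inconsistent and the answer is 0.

0

b = (12/7, 2/7, -23/14, 5/3)
c = (0, 23/10, -17/15, 79/60)
Ac = (0, 0, 23/15, -2081/300)
Σ b_i: 12/7·1 + 2/7·1 + (-23/14)·1 + 5/3·1 = 85/42 ≠ 1 ⇒ order 0.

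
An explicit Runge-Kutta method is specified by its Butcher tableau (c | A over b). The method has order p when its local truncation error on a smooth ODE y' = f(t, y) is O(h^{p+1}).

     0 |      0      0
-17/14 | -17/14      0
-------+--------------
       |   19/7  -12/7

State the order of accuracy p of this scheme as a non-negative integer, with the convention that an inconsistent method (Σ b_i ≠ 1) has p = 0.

1

b = (19/7, -12/7)
c = (0, -17/14)
Σ b_i: 19/7·1 + (-12/7)·1 = 1 ✓
b·c: (-12/7)·(-17/14) = 102/49 ≠ 1/2 ⇒ order 1.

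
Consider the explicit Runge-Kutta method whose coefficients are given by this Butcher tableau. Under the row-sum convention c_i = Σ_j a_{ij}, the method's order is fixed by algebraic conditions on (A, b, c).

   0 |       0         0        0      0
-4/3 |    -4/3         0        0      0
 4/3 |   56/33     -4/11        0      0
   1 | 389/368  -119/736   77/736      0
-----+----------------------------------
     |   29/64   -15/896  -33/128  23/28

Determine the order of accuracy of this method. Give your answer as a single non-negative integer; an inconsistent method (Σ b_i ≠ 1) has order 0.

4

b = (29/64, -15/896, -33/128, 23/28)
c = (0, -4/3, 4/3, 1)
Ac = (0, 0, 16/33, 49/138)
Σ b_i: 29/64·1 + (-15/896)·1 + (-33/128)·1 + 23/28·1 = 1 ✓
b·c: (-15/896)·(-4/3) + (-33/128)·4/3 + 23/28·1 = 1/2 ✓
b·c²: (-15/896)·16/9 + (-33/128)·16/9 + 23/28·1 = 1/3 ✓
b·Ac: (-33/128)·16/33 + 23/28·49/138 = 1/6 ✓
b·c³: (-15/896)·(-64/27) + (-33/128)·64/27 + 23/28·1 = 1/4 ✓
b·(c∘Ac): (-33/128)·64/99 + 23/28·49/138 = 1/8 ✓
b·Ac²: (-33/128)·(-64/99) + 23/28·(-7/69) = 1/12 ✓
b·A²c: 23/28·7/138 = 1/24 ✓; 4 stages ⇒ order 4.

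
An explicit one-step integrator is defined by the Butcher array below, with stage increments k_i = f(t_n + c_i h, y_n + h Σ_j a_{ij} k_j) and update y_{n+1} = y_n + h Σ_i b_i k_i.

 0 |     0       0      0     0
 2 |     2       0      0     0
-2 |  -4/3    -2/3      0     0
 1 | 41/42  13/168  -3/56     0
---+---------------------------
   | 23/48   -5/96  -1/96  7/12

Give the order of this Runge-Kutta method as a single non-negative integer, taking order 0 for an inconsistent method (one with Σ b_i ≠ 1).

b = (23/48, -5/96, -1/96, 7/12)
c = (0, 2, -2, 1)
Ac = (0, 0, -4/3, 11/42)
Σ b_i: 23/48·1 + (-5/96)·1 + (-1/96)·1 + 7/12·1 = 1 ✓
b·c: (-5/96)·2 + (-1/96)·(-2) + 7/12·1 = 1/2 ✓
b·c²: (-5/96)·4 + (-1/96)·4 + 7/12·1 = 1/3 ✓
b·Ac: (-1/96)·(-4/3) + 7/12·11/42 = 1/6 ✓
b·c³: (-5/96)·8 + (-1/96)·(-8) + 7/12·1 = 1/4 ✓
b·(c∘Ac): (-1/96)·8/3 + 7/12·11/42 = 1/8 ✓
b·Ac²: (-1/96)·(-8/3) + 7/12·2/21 = 1/12 ✓
b·A²c: 7/12·1/14 = 1/24 ✓; 4 stages ⇒ order 4.

4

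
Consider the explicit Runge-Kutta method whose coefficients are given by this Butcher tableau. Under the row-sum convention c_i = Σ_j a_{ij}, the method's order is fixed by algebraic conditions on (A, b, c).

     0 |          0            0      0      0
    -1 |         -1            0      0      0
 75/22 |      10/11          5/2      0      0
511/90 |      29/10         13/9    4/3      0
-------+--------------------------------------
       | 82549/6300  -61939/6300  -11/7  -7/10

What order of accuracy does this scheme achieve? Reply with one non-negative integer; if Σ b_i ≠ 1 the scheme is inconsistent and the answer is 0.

2

b = (82549/6300, -61939/6300, -11/7, -7/10)
c = (0, -1, 75/22, 511/90)
Ac = (0, 0, -5/2, 307/99)
Σ b_i: 82549/6300·1 + (-61939/6300)·1 + (-11/7)·1 + (-7/10)·1 = 1 ✓
b·c: (-61939/6300)·(-1) + (-11/7)·75/22 + (-7/10)·511/90 = 1/2 ✓
b·c²: (-61939/6300)·1 + (-11/7)·5625/484 + (-7/10)·261121/8100 = -315970079/6237000 ≠ 1/3 ⇒ order 2.
b·Ac: (-11/7)·(-5/2) + (-7/10)·307/99 = 6091/3465 ≠ 1/6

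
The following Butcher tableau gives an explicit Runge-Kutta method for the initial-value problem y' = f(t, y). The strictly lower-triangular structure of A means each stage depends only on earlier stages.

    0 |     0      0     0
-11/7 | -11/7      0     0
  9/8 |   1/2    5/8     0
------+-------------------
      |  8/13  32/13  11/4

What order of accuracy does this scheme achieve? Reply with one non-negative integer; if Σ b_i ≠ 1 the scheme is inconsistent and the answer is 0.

b = (8/13, 32/13, 11/4)
c = (0, -11/7, 9/8)
Ac = (0, 0, -55/56)
Σ b_i: 8/13·1 + 32/13·1 + 11/4·1 = 303/52 ≠ 1 ⇒ order 0.

0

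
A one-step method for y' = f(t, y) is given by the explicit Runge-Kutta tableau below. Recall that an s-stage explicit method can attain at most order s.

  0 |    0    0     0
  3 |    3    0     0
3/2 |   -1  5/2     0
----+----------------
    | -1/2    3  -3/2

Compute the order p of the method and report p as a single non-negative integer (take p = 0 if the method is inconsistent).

1

b = (-1/2, 3, -3/2)
c = (0, 3, 3/2)
Ac = (0, 0, 15/2)
Σ b_i: (-1/2)·1 + 3·1 + (-3/2)·1 = 1 ✓
b·c: 3·3 + (-3/2)·3/2 = 27/4 ≠ 1/2 ⇒ order 1.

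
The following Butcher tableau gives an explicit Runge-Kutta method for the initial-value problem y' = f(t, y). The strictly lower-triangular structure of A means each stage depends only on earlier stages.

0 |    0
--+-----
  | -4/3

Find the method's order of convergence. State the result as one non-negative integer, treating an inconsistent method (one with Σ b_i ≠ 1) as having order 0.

0

b = (-4/3)
c = (0)
Σ b_i: (-4/3)·1 = -4/3 ≠ 1 ⇒ order 0.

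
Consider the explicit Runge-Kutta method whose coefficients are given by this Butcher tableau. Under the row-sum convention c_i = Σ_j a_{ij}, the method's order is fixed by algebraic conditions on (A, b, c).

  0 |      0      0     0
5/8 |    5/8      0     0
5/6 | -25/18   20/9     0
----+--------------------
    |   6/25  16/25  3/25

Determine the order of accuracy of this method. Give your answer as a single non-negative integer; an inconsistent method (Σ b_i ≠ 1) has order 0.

b = (6/25, 16/25, 3/25)
c = (0, 5/8, 5/6)
Ac = (0, 0, 25/18)
Σ b_i: 6/25·1 + 16/25·1 + 3/25·1 = 1 ✓
b·c: 16/25·5/8 + 3/25·5/6 = 1/2 ✓
b·c²: 16/25·25/64 + 3/25·25/36 = 1/3 ✓
b·Ac: 3/25·25/18 = 1/6 ✓; 3 stages ⇒ order 3.

3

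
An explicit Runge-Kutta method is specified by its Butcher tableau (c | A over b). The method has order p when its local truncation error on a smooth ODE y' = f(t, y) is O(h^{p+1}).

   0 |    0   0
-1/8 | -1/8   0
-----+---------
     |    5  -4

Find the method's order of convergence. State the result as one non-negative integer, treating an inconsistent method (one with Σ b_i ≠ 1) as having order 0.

2

b = (5, -4)
c = (0, -1/8)
Σ b_i: 5·1 + (-4)·1 = 1 ✓
b·c: (-4)·(-1/8) = 1/2 ✓; 2 stages ⇒ order 2.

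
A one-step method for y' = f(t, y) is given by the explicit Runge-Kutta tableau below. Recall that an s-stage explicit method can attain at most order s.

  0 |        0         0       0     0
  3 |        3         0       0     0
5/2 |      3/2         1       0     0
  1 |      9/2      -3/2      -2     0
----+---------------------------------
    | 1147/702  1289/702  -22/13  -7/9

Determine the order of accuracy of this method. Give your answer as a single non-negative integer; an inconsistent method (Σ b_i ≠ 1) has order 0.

b = (1147/702, 1289/702, -22/13, -7/9)
c = (0, 3, 5/2, 1)
Ac = (0, 0, 3, -19/2)
Σ b_i: 1147/702·1 + 1289/702·1 + (-22/13)·1 + (-7/9)·1 = 1 ✓
b·c: 1289/702·3 + (-22/13)·5/2 + (-7/9)·1 = 1/2 ✓
b·c²: 1289/702·9 + (-22/13)·25/4 + (-7/9)·1 = 605/117 ≠ 1/3 ⇒ order 2.
b·Ac: (-22/13)·3 + (-7/9)·(-19/2) = 541/234 ≠ 1/6

2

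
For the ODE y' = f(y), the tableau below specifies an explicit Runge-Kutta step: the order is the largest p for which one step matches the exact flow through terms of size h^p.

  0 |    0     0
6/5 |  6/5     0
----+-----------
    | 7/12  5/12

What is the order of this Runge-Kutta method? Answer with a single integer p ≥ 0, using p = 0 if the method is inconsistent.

2

b = (7/12, 5/12)
c = (0, 6/5)
Σ b_i: 7/12·1 + 5/12·1 = 1 ✓
b·c: 5/12·6/5 = 1/2 ✓; 2 stages ⇒ order 2.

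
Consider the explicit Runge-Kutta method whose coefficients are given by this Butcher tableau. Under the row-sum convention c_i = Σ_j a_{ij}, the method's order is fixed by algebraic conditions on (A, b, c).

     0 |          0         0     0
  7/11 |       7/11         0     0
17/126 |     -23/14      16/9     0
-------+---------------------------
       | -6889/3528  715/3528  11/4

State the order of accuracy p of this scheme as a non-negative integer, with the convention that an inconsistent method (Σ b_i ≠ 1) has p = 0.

2

b = (-6889/3528, 715/3528, 11/4)
c = (0, 7/11, 17/126)
Ac = (0, 0, 112/99)
Σ b_i: (-6889/3528)·1 + 715/3528·1 + 11/4·1 = 1 ✓
b·c: 715/3528·7/11 + 11/4·17/126 = 1/2 ✓
b·c²: 715/3528·49/121 + 11/4·289/15876 = 92299/698544 ≠ 1/3 ⇒ order 2.
b·Ac: 11/4·112/99 = 28/9 ≠ 1/6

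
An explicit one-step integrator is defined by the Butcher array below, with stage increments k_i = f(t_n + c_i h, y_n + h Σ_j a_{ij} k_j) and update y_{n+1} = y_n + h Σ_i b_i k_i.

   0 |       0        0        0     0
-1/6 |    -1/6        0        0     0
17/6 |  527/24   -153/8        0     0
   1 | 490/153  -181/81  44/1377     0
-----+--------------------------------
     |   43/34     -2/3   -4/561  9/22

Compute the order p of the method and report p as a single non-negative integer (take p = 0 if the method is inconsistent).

4

b = (43/34, -2/3, -4/561, 9/22)
c = (0, -1/6, 17/6, 1)
Ac = (0, 0, 51/16, 25/54)
Σ b_i: 43/34·1 + (-2/3)·1 + (-4/561)·1 + 9/22·1 = 1 ✓
b·c: (-2/3)·(-1/6) + (-4/561)·17/6 + 9/22·1 = 1/2 ✓
b·c²: (-2/3)·1/36 + (-4/561)·289/36 + 9/22·1 = 1/3 ✓
b·Ac: (-4/561)·51/16 + 9/22·25/54 = 1/6 ✓
b·c³: (-2/3)·(-1/216) + (-4/561)·4913/216 + 9/22·1 = 1/4 ✓
b·(c∘Ac): (-4/561)·289/32 + 9/22·25/54 = 1/8 ✓
b·Ac²: (-4/561)·(-17/32) + 9/22·7/36 = 1/12 ✓
b·A²c: 9/22·11/108 = 1/24 ✓; 4 stages ⇒ order 4.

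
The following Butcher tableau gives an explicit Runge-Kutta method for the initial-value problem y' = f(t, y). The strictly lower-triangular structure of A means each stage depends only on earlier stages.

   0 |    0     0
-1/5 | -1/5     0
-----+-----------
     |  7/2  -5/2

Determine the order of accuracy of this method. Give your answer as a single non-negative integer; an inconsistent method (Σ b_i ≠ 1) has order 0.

2

b = (7/2, -5/2)
c = (0, -1/5)
Σ b_i: 7/2·1 + (-5/2)·1 = 1 ✓
b·c: (-5/2)·(-1/5) = 1/2 ✓; 2 stages ⇒ order 2.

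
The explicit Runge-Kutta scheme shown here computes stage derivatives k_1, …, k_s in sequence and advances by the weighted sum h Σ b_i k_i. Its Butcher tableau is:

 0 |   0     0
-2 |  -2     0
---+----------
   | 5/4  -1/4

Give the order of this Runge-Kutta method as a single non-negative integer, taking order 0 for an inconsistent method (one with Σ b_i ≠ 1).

2

b = (5/4, -1/4)
c = (0, -2)
Σ b_i: 5/4·1 + (-1/4)·1 = 1 ✓
b·c: (-1/4)·(-2) = 1/2 ✓; 2 stages ⇒ order 2.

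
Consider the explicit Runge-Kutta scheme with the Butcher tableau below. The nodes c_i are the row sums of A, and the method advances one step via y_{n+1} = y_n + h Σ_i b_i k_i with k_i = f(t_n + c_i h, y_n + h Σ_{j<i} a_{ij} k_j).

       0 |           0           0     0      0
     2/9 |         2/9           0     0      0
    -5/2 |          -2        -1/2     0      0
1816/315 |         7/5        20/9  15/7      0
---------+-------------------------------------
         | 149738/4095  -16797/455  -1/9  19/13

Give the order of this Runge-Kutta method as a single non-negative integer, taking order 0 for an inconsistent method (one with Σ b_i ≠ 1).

2

b = (149738/4095, -16797/455, -1/9, 19/13)
c = (0, 2/9, -5/2, 1816/315)
Ac = (0, 0, -1/9, -5515/1134)
Σ b_i: 149738/4095·1 + (-16797/455)·1 + (-1/9)·1 + 19/13·1 = 1 ✓
b·c: (-16797/455)·2/9 + (-1/9)·(-5/2) + 19/13·1816/315 = 1/2 ✓
b·c²: (-16797/455)·4/81 + (-1/9)·25/4 + 19/13·3297856/99225 = 237647611/5159700 ≠ 1/3 ⇒ order 2.
b·Ac: (-1/9)·(-1/9) + 19/13·(-5515/1134) = -104603/14742 ≠ 1/6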